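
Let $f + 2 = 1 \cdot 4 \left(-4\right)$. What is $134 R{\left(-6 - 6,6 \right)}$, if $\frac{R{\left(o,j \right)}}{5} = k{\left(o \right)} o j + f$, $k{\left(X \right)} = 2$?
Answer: $-108540$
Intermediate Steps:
$f = -18$ ($f = -2 + 1 \cdot 4 \left(-4\right) = -2 + 4 \left(-4\right) = -2 - 16 = -18$)
$R{\left(o,j \right)} = -90 + 10 j o$ ($R{\left(o,j \right)} = 5 \left(2 o j - 18\right) = 5 \left(2 j o - 18\right) = 5 \left(-18 + 2 j o\right) = -90 + 10 j o$)
$134 R{\left(-6 - 6,6 \right)} = 134 \left(-90 + 10 \cdot 6 \left(-6 - 6\right)\right) = 134 \left(-90 + 10 \cdot 6 \left(-12\right)\right) = 134 \left(-90 - 720\right) = 134 \left(-810\right) = -108540$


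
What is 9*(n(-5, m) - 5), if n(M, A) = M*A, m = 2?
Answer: -135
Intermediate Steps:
n(M, A) = A*M
9*(n(-5, m) - 5) = 9*(2*(-5) - 5) = 9*(-10 - 5) = 9*(-15) = -135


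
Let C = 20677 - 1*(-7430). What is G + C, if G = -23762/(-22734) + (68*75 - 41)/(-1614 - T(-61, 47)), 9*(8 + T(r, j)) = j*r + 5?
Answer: 411463839547/14640696 ≈ 28104.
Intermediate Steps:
T(r, j) = -67/9 + j*r/9 (T(r, j) = -8 + (j*r + 5)/9 = -8 + (5 + j*r)/9 = -8 + (5/9 + j*r/9) = -67/9 + j*r/9)
C = 28107 (C = 20677 + 7430 = 28107)
G = -42202925/14640696 (G = -23762/(-22734) + (68*75 - 41)/(-1614 - (-67/9 + (1/9)*47*(-61))) = -23762*(-1/22734) + (5100 - 41)/(-1614 - (-67/9 - 2867/9)) = 11881/11367 + 5059/(-1614 - 1*(-326)) = 11881/11367 + 5059/(-1614 + 326) = 11881/11367 + 5059/(-1288) = 11881/11367 + 5059*(-1/1288) = 11881/11367 - 5059/1288 = -42202925/14640696 ≈ -2.8826)
G + C = -42202925/14640696 + 28107 = 411463839547/14640696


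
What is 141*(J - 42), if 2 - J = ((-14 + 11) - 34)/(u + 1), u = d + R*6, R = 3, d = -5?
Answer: -73743/14 ≈ -5267.4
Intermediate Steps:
u = 13 (u = -5 + 3*6 = -5 + 18 = 13)
J = 65/14 (J = 2 - ((-14 + 11) - 34)/(13 + 1) = 2 - (-3 - 34)/14 = 2 - (-37)/14 = 2 - 1*(-37/14) = 2 + 37/14 = 65/14 ≈ 4.6429)
141*(J - 42) = 141*(65/14 - 42) = 141*(-523/14) = -73743/14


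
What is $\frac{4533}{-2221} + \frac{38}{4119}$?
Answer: $- \frac{18587029}{9148299} \approx -2.0317$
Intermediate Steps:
$\frac{4533}{-2221} + \frac{38}{4119} = 4533 \left(- \frac{1}{2221}\right) + 38 \cdot \frac{1}{4119} = - \frac{4533}{2221} + \frac{38}{4119} = - \frac{18587029}{9148299}$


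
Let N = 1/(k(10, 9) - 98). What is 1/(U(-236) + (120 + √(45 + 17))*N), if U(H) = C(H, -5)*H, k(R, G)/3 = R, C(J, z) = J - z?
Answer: 126036912/6870805876481 + 34*√62/6870805876481 ≈ 1.8344e-5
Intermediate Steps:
k(R, G) = 3*R
N = -1/68 (N = 1/(3*10 - 98) = 1/(30 - 98) = 1/(-68) = -1/68 ≈ -0.014706)
U(H) = H*(5 + H) (U(H) = (H - 1*(-5))*H = (H + 5)*H = (5 + H)*H = H*(5 + H))
1/(U(-236) + (120 + √(45 + 17))*N) = 1/(-236*(5 - 236) + (120 + √(45 + 17))*(-1/68)) = 1/(-236*(-231) + (120 + √62)*(-1/68)) = 1/(54516 + (-30/17 - √62/68)) = 1/(926742/17 - √62/68)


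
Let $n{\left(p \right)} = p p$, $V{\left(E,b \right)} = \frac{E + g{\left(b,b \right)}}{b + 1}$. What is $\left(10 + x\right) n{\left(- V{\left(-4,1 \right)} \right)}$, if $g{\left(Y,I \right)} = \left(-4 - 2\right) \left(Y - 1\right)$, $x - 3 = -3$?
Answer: $40$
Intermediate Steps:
$x = 0$ ($x = 3 - 3 = 0$)
$g{\left(Y,I \right)} = 6 - 6 Y$ ($g{\left(Y,I \right)} = - 6 \left(-1 + Y\right) = 6 - 6 Y$)
$V{\left(E,b \right)} = \frac{6 + E - 6 b}{1 + b}$ ($V{\left(E,b \right)} = \frac{E - \left(-6 + 6 b\right)}{b + 1} = \frac{6 + E - 6 b}{1 + b}$)
$n{\left(p \right)} = p^{2}$
$\left(10 + x\right) n{\left(- V{\left(-4,1 \right)} \right)} = \left(10 + 0\right) \left(- \frac{6 - 4 - 6}{1 + 1}\right)^{2} = 10 \left(- \frac{6 - 4 - 6}{2}\right)^{2} = 10 \left(- \frac{-4}{2}\right)^{2} = 10 \left(\left(-1\right) \left(-2\right)\right)^{2} = 10 \cdot 2^{2} = 10 \cdot 4 = 40$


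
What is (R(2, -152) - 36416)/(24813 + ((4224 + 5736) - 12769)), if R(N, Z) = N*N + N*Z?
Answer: -9179/5501 ≈ -1.6686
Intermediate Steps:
R(N, Z) = N**2 + N*Z
(R(2, -152) - 36416)/(24813 + ((4224 + 5736) - 12769)) = (2*(2 - 152) - 36416)/(24813 + ((4224 + 5736) - 12769)) = (2*(-150) - 36416)/(24813 + (9960 - 12769)) = (-300 - 36416)/(24813 - 2809) = -36716/22004 = -36716*1/22004 = -9179/5501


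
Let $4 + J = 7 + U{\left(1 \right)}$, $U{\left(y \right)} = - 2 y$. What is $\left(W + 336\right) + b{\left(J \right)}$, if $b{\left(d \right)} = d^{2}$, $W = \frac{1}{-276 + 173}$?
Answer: $\frac{34710}{103} \approx 336.99$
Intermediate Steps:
$W = - \frac{1}{103}$ ($W = \frac{1}{-103} = - \frac{1}{103} \approx -0.0097087$)
$J = 1$ ($J = -4 + \left(7 - 2\right) = -4 + 5 = 1$)
$\left(W + 336\right) + b{\left(J \right)} = \left(- \frac{1}{103} + 336\right) + 1^{2} = \frac{34607}{103} + 1 = \frac{34710}{103}$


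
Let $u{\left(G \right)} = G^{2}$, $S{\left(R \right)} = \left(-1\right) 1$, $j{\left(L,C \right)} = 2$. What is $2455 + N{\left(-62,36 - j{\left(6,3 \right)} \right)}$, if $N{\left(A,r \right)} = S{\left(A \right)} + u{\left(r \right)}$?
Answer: $3610$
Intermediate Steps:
$S{\left(R \right)} = -1$
$N{\left(A,r \right)} = -1 + r^{2}$
$2455 + N{\left(-62,36 - j{\left(6,3 \right)} \right)} = 2455 - \left(1 - \left(36 - 2\right)^{2}\right) = 2455 - \left(1 - 34^{2}\right) = 2455 + \left(-1 + 1156\right) = 2455 + 1155 = 3610$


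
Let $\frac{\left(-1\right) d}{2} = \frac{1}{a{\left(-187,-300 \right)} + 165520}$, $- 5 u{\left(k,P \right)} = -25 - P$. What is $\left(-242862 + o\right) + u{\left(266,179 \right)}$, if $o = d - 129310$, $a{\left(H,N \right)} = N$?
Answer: $- \frac{30741758433}{82610} \approx -3.7213 \cdot 10^{5}$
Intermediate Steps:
$u{\left(k,P \right)} = 5 + \frac{P}{5}$ ($u{\left(k,P \right)} = - \frac{-25 - P}{5} = 5 + \frac{P}{5}$)
$d = - \frac{1}{82610}$ ($d = - \frac{2}{-300 + 165520} = - \frac{2}{165220} = \left(-2\right) \frac{1}{165220} = - \frac{1}{82610} \approx -1.2105 \cdot 10^{-5}$)
$o = - \frac{10682299101}{82610}$ ($o = - \frac{1}{82610} - 129310 = - \frac{10682299101}{82610} \approx -1.2931 \cdot 10^{5}$)
$\left(-242862 + o\right) + u{\left(266,179 \right)} = \left(-242862 - \frac{10682299101}{82610}\right) + \left(5 + \frac{1}{5} \cdot 179\right) = - \frac{30745128921}{82610} + \left(5 + \frac{179}{5}\right) = - \frac{30745128921}{82610} + \frac{204}{5} = - \frac{30741758433}{82610}$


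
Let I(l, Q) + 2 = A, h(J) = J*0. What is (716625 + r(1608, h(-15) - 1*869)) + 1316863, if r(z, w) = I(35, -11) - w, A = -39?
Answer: 2034316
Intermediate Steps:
h(J) = 0
I(l, Q) = -41 (I(l, Q) = -2 - 39 = -41)
r(z, w) = -41 - w
(716625 + r(1608, h(-15) - 1*869)) + 1316863 = (716625 + (-41 - (0 - 1*869))) + 1316863 = (716625 + (-41 - (0 - 869))) + 1316863 = (716625 + (-41 - 1*(-869))) + 1316863 = (716625 + (-41 + 869)) + 1316863 = (716625 + 828) + 1316863 = 717453 + 1316863 = 2034316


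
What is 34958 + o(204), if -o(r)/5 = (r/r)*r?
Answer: 33938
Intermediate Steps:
o(r) = -5*r (o(r) = -5*r/r*r = -5*r)
34958 + o(204) = 34958 - 5*204 = 34958 - 1020 = 33938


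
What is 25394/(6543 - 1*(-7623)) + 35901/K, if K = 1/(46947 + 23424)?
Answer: 17894415219190/7083 ≈ 2.5264e+9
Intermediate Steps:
K = 1/70371 ≈ 1.4210e-5
25394/(6543 - 1*(-7623)) + 35901/K = 25394/(6543 - 1*(-7623)) + 35901/(1/70371) = 25394/(6543 + 7623) + 35901*70371 = 25394/14166 + 2526389271 = 25394*(1/14166) + 2526389271 = 12697/7083 + 2526389271 = 17894415219190/7083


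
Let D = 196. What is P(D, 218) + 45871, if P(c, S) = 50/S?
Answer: 4999964/109 ≈ 45871.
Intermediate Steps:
P(D, 218) + 45871 = 50/218 + 45871 = 50*(1/218) + 45871 = 25/109 + 45871 = 4999964/109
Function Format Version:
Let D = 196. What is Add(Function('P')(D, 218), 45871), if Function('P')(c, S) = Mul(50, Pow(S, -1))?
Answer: Rational(4999964, 109) ≈ 45871.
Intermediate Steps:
Add(Function('P')(D, 218), 45871) = Add(Mul(50, Pow(218, -1)), 45871) = Add(Mul(50, Rational(1, 218)), 45871) = Add(Rational(25, 109), 45871) = Rational(4999964, 109)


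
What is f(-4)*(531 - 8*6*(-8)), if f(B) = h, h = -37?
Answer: -33855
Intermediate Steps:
f(B) = -37
f(-4)*(531 - 8*6*(-8)) = -37*(531 - 8*6*(-8)) = -37*(531 - 48*(-8)) = -37*(531 + 384) = -37*915 = -33855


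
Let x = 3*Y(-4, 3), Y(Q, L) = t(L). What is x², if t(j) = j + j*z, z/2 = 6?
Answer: 13689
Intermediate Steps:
z = 12 (z = 2*6 = 12)
t(j) = 13*j (t(j) = j + j*12 = j + 12*j = 13*j)
Y(Q, L) = 13*L
x = 117 (x = 3*(13*3) = 3*39 = 117)
x² = 117² = 13689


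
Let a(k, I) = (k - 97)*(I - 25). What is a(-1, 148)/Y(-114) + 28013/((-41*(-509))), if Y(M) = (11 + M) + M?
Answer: 36804821/646939 ≈ 56.891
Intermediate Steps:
Y(M) = 11 + 2*M
a(k, I) = (-97 + k)*(-25 + I)
a(-1, 148)/Y(-114) + 28013/((-41*(-509))) = (2425 - 97*148 - 25*(-1) + 148*(-1))/(11 + 2*(-114)) + 28013/((-41*(-509))) = (2425 - 14356 + 25 - 148)/(11 - 228) + 28013/20869 = -12054/(-217) + 28013*(1/20869) = -12054*(-1/217) + 28013/20869 = 1722/31 + 28013/20869 = 36804821/646939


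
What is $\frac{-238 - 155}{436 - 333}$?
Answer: $- \frac{393}{103} \approx -3.8155$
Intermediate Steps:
$\frac{-238 - 155}{436 - 333} = \frac{-238 - 155}{103} = \left(-393\right) \frac{1}{103} = - \frac{393}{103}$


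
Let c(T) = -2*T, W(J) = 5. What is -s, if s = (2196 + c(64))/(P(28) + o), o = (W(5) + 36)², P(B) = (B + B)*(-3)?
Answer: -2068/1513 ≈ -1.3668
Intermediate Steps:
P(B) = -6*B (P(B) = (2*B)*(-3) = -6*B)
o = 1681 (o = (5 + 36)² = 41² = 1681)
s = 2068/1513 (s = (2196 - 2*64)/(-6*28 + 1681) = (2196 - 128)/(-168 + 1681) = 2068/1513 ≈ 1.3668)
-s = -1*2068/1513 = -2068/1513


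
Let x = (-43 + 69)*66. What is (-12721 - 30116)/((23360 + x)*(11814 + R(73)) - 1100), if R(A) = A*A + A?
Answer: -42837/431707316 ≈ -9.9227e-5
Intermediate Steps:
x = 1716 (x = 26*66 = 1716)
R(A) = A + A**2 (R(A) = A**2 + A = A + A**2)
(-12721 - 30116)/((23360 + x)*(11814 + R(73)) - 1100) = (-12721 - 30116)/((23360 + 1716)*(11814 + 73*(1 + 73)) - 1100) = -42837/(25076*(11814 + 73*74) - 1100) = -42837/(25076*(11814 + 5402) - 1100) = -42837/(25076*17216 - 1100) = -42837/(431708416 - 1100) = -42837/431707316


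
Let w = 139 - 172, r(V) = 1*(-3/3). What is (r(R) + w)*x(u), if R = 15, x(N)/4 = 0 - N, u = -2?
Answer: -272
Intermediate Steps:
x(N) = -4*N (x(N) = 4*(0 - N) = 4*(-N) = -4*N)
r(V) = -1 (r(V) = 1*(-3*⅓) = 1*(-1) = -1)
w = -33
(r(R) + w)*x(u) = (-1 - 33)*(-4*(-2)) = -34*8 = -272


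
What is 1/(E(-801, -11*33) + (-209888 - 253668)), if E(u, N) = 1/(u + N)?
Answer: -1164/539579185 ≈ -2.1572e-6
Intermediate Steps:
E(u, N) = 1/(N + u)
1/(E(-801, -11*33) + (-209888 - 253668)) = 1/(1/(-11*33 - 801) + (-209888 - 253668)) = 1/(1/(-363 - 801) - 463556) = 1/(1/(-1164) - 463556) = 1/(-1/1164 - 463556) = 1/(-539579185/1164) = -1164/539579185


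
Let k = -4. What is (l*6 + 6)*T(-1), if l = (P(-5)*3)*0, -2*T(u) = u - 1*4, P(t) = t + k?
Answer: 15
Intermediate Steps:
P(t) = -4 + t (P(t) = t - 4 = -4 + t)
T(u) = 2 - u/2 (T(u) = -(u - 1*4)/2 = -(u - 4)/2 = -(-4 + u)/2 = 2 - u/2)
l = 0 (l = ((-4 - 5)*3)*0 = -9*3*0 = -27*0 = 0)
(l*6 + 6)*T(-1) = (0*6 + 6)*(2 - ½*(-1)) = (0 + 6)*(2 + ½) = 6*(5/2) = 15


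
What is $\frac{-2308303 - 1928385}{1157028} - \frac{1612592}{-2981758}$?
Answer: $- \frac{1345870530116}{431247186903} \approx -3.1209$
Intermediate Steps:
$\frac{-2308303 - 1928385}{1157028} - \frac{1612592}{-2981758} = \left(-2308303 - 1928385\right) \frac{1}{1157028} - - \frac{806296}{1490879} = \left(-4236688\right) \frac{1}{1157028} + \frac{806296}{1490879} = - \frac{1059172}{289257} + \frac{806296}{1490879} = - \frac{1345870530116}{431247186903}$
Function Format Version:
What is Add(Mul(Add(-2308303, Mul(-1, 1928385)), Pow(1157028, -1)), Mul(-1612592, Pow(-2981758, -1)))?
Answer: Rational(-1345870530116, 431247186903) ≈ -3.1209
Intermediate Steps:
Add(Mul(Add(-2308303, Mul(-1, 1928385)), Pow(1157028, -1)), Mul(-1612592, Pow(-2981758, -1))) = Add(Mul(Add(-2308303, -1928385), Rational(1, 1157028)), Mul(-1612592, Rational(-1, 2981758))) = Add(Mul(-4236688, Rational(1, 1157028)), Rational(806296, 1490879)) = Add(Rational(-1059172, 289257), Rational(806296, 1490879)) = Rational(-1345870530116, 431247186903)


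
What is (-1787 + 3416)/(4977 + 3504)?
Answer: 543/2827 ≈ 0.19208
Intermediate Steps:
(-1787 + 3416)/(4977 + 3504) = 1629/8481 = 1629*(1/8481) = 543/2827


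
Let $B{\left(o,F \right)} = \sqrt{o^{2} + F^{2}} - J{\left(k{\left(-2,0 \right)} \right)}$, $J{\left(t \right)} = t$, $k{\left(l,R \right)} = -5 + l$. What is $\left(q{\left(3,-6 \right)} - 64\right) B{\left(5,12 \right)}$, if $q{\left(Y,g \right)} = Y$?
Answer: $-1220$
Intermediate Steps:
$B{\left(o,F \right)} = 7 + \sqrt{F^{2} + o^{2}}$ ($B{\left(o,F \right)} = \sqrt{o^{2} + F^{2}} - \left(-5 - 2\right) = \sqrt{F^{2} + o^{2}} - -7 = \sqrt{F^{2} + o^{2}} + 7 = 7 + \sqrt{F^{2} + o^{2}}$)
$\left(q{\left(3,-6 \right)} - 64\right) B{\left(5,12 \right)} = \left(3 - 64\right) \left(7 + \sqrt{12^{2} + 5^{2}}\right) = \left(3 + \left(-65 + 1\right)\right) \left(7 + \sqrt{144 + 25}\right) = \left(3 - 64\right) \left(7 + \sqrt{169}\right) = - 61 \left(7 + 13\right) = \left(-61\right) 20 = -1220$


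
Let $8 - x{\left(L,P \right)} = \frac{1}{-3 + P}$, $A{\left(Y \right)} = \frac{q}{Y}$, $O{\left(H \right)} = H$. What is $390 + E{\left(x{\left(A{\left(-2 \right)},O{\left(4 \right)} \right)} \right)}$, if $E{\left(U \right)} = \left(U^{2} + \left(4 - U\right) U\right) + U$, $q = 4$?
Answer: $425$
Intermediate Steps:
$A{\left(Y \right)} = \frac{4}{Y}$
$x{\left(L,P \right)} = 8 - \frac{1}{-3 + P}$
$E{\left(U \right)} = U + U^{2} + U \left(4 - U\right)$ ($E{\left(U \right)} = \left(U^{2} + U \left(4 - U\right)\right) + U = U + U^{2} + U \left(4 - U\right)$)
$390 + E{\left(x{\left(A{\left(-2 \right)},O{\left(4 \right)} \right)} \right)} = 390 + 5 \frac{-25 + 8 \cdot 4}{-3 + 4} = 390 + 5 \frac{-25 + 32}{1} = 390 + 5 \cdot 1 \cdot 7 = 390 + 5 \cdot 7 = 390 + 35 = 425$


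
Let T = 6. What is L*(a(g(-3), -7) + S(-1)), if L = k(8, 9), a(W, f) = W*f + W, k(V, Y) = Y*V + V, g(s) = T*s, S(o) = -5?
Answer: 8240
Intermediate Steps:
g(s) = 6*s
k(V, Y) = V + V*Y (k(V, Y) = V*Y + V = V + V*Y)
a(W, f) = W + W*f
L = 80 (L = 8*(1 + 9) = 8*10 = 80)
L*(a(g(-3), -7) + S(-1)) = 80*((6*(-3))*(1 - 7) - 5) = 80*(-18*(-6) - 5) = 80*(108 - 5) = 80*103 = 8240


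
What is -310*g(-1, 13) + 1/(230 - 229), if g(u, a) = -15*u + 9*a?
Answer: -40919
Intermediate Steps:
-310*g(-1, 13) + 1/(230 - 229) = -310*(-15*(-1) + 9*13) + 1/(230 - 229) = -310*(15 + 117) + 1/1 = -310*132 + 1 = -40920 + 1 = -40919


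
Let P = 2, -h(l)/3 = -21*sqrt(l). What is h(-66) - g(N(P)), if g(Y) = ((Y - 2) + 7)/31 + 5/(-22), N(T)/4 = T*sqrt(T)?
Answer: 45/682 - 8*sqrt(2)/31 + 63*I*sqrt(66) ≈ -0.29898 + 511.81*I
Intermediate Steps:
h(l) = 63*sqrt(l) (h(l) = -(-63)*sqrt(l) = 63*sqrt(l))
N(T) = 4*T**(3/2) (N(T) = 4*(T*sqrt(T)) = 4*T**(3/2))
g(Y) = -45/682 + Y/31 (g(Y) = ((-2 + Y) + 7)*(1/31) + 5*(-1/22) = (5 + Y)*(1/31) - 5/22 = (5/31 + Y/31) - 5/22 = -45/682 + Y/31)
h(-66) - g(N(P)) = 63*sqrt(-66) - (-45/682 + (4*2**(3/2))/31) = 63*(I*sqrt(66)) - (-45/682 + (4*(2*sqrt(2)))/31) = 63*I*sqrt(66) - (-45/682 + (8*sqrt(2))/31) = 63*I*sqrt(66) - (-45/682 + 8*sqrt(2)/31) = 63*I*sqrt(66) + (45/682 - 8*sqrt(2)/31) = 45/682 - 8*sqrt(2)/31 + 63*I*sqrt(66)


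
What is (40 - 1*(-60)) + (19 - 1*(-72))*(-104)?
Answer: -9364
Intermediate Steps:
(40 - 1*(-60)) + (19 - 1*(-72))*(-104) = (40 + 60) + (19 + 72)*(-104) = 100 + 91*(-104) = 100 - 9464 = -9364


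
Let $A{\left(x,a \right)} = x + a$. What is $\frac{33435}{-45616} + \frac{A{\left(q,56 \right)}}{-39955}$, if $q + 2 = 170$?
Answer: $- \frac{1346113409}{1822587280} \approx -0.73857$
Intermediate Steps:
$q = 168$ ($q = -2 + 170 = 168$)
$A{\left(x,a \right)} = a + x$
$\frac{33435}{-45616} + \frac{A{\left(q,56 \right)}}{-39955} = \frac{33435}{-45616} + \frac{56 + 168}{-39955} = 33435 \left(- \frac{1}{45616}\right) + 224 \left(- \frac{1}{39955}\right) = - \frac{33435}{45616} - \frac{224}{39955} = - \frac{1346113409}{1822587280}$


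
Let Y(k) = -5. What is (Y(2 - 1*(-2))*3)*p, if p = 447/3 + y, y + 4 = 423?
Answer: -8520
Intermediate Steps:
y = 419 (y = -4 + 423 = 419)
p = 568 (p = 447/3 + 419 = 447*(⅓) + 419 = 149 + 419 = 568)
(Y(2 - 1*(-2))*3)*p = -5*3*568 = -15*568 = -8520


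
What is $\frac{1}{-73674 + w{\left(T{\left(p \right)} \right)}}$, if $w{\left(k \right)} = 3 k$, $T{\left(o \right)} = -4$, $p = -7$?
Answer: $- \frac{1}{73686} \approx -1.3571 \cdot 10^{-5}$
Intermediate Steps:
$\frac{1}{-73674 + w{\left(T{\left(p \right)} \right)}} = \frac{1}{-73674 + 3 \left(-4\right)} = \frac{1}{-73674 - 12} = \frac{1}{-73686} = - \frac{1}{73686}$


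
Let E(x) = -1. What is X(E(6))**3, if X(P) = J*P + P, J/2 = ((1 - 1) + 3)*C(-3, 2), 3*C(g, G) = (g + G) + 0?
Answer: 1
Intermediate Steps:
C(g, G) = G/3 + g/3 (C(g, G) = ((g + G) + 0)/3 = ((G + g) + 0)/3 = (G + g)/3 = G/3 + g/3)
J = -2 (J = 2*(((1 - 1) + 3)*((1/3)*2 + (1/3)*(-3))) = 2*((0 + 3)*(2/3 - 1)) = 2*(3*(-1/3)) = 2*(-1) = -2)
X(P) = -P (X(P) = -2*P + P = -P)
X(E(6))**3 = (-1*(-1))**3 = 1**3 = 1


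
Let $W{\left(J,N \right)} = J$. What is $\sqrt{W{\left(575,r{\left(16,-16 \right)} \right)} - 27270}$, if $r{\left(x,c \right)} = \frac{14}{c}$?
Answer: $i \sqrt{26695} \approx 163.39 i$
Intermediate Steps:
$\sqrt{W{\left(575,r{\left(16,-16 \right)} \right)} - 27270} = \sqrt{575 - 27270} = \sqrt{-26695} = i \sqrt{26695}$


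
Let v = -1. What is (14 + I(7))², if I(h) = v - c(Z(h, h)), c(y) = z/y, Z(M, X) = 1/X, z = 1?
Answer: 36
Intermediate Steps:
c(y) = 1/y
I(h) = -1 - h (I(h) = -1 - 1/(1/h) = -1 - h)
(14 + I(7))² = (14 + (-1 - 1*7))² = (14 + (-1 - 7))² = (14 - 8)² = 6² = 36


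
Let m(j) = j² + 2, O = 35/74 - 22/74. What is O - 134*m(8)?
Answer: -654443/74 ≈ -8843.8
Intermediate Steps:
O = 13/74 (O = 35*(1/74) - 22*1/74 = 35/74 - 11/37 = 13/74 ≈ 0.17568)
m(j) = 2 + j²
O - 134*m(8) = 13/74 - 134*(2 + 8²) = 13/74 - 134*(2 + 64) = 13/74 - 134*66 = 13/74 - 8844 = -654443/74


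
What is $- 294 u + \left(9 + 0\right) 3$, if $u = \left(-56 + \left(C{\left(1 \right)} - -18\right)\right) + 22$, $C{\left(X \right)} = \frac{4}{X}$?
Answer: $3555$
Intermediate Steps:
$u = -12$ ($u = \left(-56 + \left(\frac{4}{1} - -18\right)\right) + 22 = \left(-56 + \left(4 \cdot 1 + 18\right)\right) + 22 = \left(-56 + \left(4 + 18\right)\right) + 22 = \left(-56 + 22\right) + 22 = -34 + 22 = -12$)
$- 294 u + \left(9 + 0\right) 3 = \left(-294\right) \left(-12\right) + \left(9 + 0\right) 3 = 3528 + 9 \cdot 3 = 3528 + 27 = 3555$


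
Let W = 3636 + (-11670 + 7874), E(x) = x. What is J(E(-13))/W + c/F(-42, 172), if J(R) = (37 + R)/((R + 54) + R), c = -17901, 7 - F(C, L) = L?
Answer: 668271/6160 ≈ 108.49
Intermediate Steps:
F(C, L) = 7 - L
W = -160 (W = 3636 - 3796 = -160)
J(R) = (37 + R)/(54 + 2*R) (J(R) = (37 + R)/((54 + R) + R) = (37 + R)/(54 + 2*R))
J(E(-13))/W + c/F(-42, 172) = ((37 - 13)/(2*(27 - 13)))/(-160) - 17901/(7 - 1*172) = ((½)*24/14)*(-1/160) - 17901/(7 - 172) = ((½)*(1/14)*24)*(-1/160) - 17901/(-165) = (6/7)*(-1/160) - 17901*(-1/165) = -3/560 + 5967/55 = 668271/6160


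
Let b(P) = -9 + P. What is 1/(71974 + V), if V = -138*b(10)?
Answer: 1/71836 ≈ 1.3921e-5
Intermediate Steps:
V = -138 (V = -138*(-9 + 10) = -138*1 = -138)
1/(71974 + V) = 1/(71974 - 138) = 1/71836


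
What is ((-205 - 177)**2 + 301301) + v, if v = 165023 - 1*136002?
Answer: 476246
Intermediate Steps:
v = 29021 (v = 165023 - 136002 = 29021)
((-205 - 177)**2 + 301301) + v = ((-205 - 177)**2 + 301301) + 29021 = ((-382)**2 + 301301) + 29021 = (145924 + 301301) + 29021 = 447225 + 29021 = 476246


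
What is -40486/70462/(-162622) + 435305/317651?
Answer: 2494014899262203/1819929208722982 ≈ 1.3704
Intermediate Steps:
-40486/70462/(-162622) + 435305/317651 = -40486*1/70462*(-1/162622) + 435305*(1/317651) = -20243/35231*(-1/162622) + 435305/317651 = 20243/5729335682 + 435305/317651 = 2494014899262203/1819929208722982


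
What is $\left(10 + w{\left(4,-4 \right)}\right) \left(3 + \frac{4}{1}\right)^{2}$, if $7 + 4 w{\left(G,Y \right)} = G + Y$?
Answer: $\frac{1617}{4} \approx 404.25$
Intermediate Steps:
$w{\left(G,Y \right)} = - \frac{7}{4} + \frac{G}{4} + \frac{Y}{4}$ ($w{\left(G,Y \right)} = - \frac{7}{4} + \frac{G + Y}{4} = - \frac{7}{4} + \left(\frac{G}{4} + \frac{Y}{4}\right) = - \frac{7}{4} + \frac{G}{4} + \frac{Y}{4}$)
$\left(10 + w{\left(4,-4 \right)}\right) \left(3 + \frac{4}{1}\right)^{2} = \left(10 + \left(- \frac{7}{4} + \frac{1}{4} \cdot 4 + \frac{1}{4} \left(-4\right)\right)\right) \left(3 + \frac{4}{1}\right)^{2} = \left(10 - \frac{7}{4}\right) \left(3 + 4 \cdot 1\right)^{2} = \left(10 - \frac{7}{4}\right) \left(3 + 4\right)^{2} = \frac{33 \cdot 7^{2}}{4} = \frac{33}{4} \cdot 49 = \frac{1617}{4}$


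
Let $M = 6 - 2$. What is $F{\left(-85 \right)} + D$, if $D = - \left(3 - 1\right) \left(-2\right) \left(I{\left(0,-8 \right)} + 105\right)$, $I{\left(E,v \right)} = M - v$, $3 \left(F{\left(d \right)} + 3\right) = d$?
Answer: $\frac{1310}{3} \approx 436.67$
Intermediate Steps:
$M = 4$ ($M = 6 - 2 = 4$)
$F{\left(d \right)} = -3 + \frac{d}{3}$
$I{\left(E,v \right)} = 4 - v$
$D = 468$ ($D = - \left(3 - 1\right) \left(-2\right) \left(\left(4 - -8\right) + 105\right) = - 2 \left(-2\right) \left(\left(4 + 8\right) + 105\right) = - \left(-4\right) \left(12 + 105\right) = - \left(-4\right) 117 = \left(-1\right) \left(-468\right) = 468$)
$F{\left(-85 \right)} + D = \left(-3 + \frac{1}{3} \left(-85\right)\right) + 468 = \left(-3 - \frac{85}{3}\right) + 468 = - \frac{94}{3} + 468 = \frac{1310}{3}$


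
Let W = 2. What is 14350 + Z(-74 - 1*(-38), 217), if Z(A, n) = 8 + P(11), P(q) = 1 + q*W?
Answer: 14381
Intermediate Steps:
P(q) = 1 + 2*q (P(q) = 1 + q*2 = 1 + 2*q)
Z(A, n) = 31 (Z(A, n) = 8 + (1 + 2*11) = 8 + (1 + 22) = 8 + 23 = 31)
14350 + Z(-74 - 1*(-38), 217) = 14350 + 31 = 14381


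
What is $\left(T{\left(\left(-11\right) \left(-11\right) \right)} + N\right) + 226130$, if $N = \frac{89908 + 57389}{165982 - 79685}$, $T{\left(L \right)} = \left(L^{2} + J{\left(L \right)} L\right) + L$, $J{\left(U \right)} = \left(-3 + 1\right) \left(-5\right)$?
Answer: $\frac{20892823591}{86297} \approx 2.421 \cdot 10^{5}$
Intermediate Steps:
$J{\left(U \right)} = 10$ ($J{\left(U \right)} = \left(-2\right) \left(-5\right) = 10$)
$T{\left(L \right)} = L^{2} + 11 L$ ($T{\left(L \right)} = \left(L^{2} + 10 L\right) + L = L^{2} + 11 L$)
$N = \frac{147297}{86297} \approx 1.7069$
$\left(T{\left(\left(-11\right) \left(-11\right) \right)} + N\right) + 226130 = \left(\left(-11\right) \left(-11\right) \left(11 - -121\right) + \frac{147297}{86297}\right) + 226130 = \left(121 \left(11 + 121\right) + \frac{147297}{86297}\right) + 226130 = \left(121 \cdot 132 + \frac{147297}{86297}\right) + 226130 = \left(15972 + \frac{147297}{86297}\right) + 226130 = \frac{1378482981}{86297} + 226130 = \frac{20892823591}{86297}$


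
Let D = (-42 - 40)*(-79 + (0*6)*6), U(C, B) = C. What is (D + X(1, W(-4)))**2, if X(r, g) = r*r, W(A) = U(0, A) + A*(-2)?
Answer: 41977441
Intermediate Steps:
W(A) = -2*A (W(A) = 0 + A*(-2) = 0 - 2*A = -2*A)
D = 6478 (D = -82*(-79 + 0*6) = -82*(-79 + 0) = -82*(-79) = 6478)
X(r, g) = r**2
(D + X(1, W(-4)))**2 = (6478 + 1**2)**2 = (6478 + 1)**2 = 6479**2 = 41977441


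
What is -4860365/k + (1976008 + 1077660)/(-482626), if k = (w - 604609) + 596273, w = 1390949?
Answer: -3283889796487/333642490869 ≈ -9.8425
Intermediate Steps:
k = 1382613 (k = (1390949 - 604609) + 596273 = 786340 + 596273 = 1382613)
-4860365/k + (1976008 + 1077660)/(-482626) = -4860365/1382613 + (1976008 + 1077660)/(-482626) = -4860365*1/1382613 + 3053668*(-1/482626) = -4860365/1382613 - 1526834/241313 = -3283889796487/333642490869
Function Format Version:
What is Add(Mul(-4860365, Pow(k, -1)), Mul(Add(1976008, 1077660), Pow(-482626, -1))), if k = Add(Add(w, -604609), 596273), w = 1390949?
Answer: Rational(-3283889796487, 333642490869) ≈ -9.8425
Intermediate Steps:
k = 1382613 (k = Add(Add(1390949, -604609), 596273) = Add(786340, 596273) = 1382613)
Add(Mul(-4860365, Pow(k, -1)), Mul(Add(1976008, 1077660), Pow(-482626, -1))) = Add(Mul(-4860365, Pow(1382613, -1)), Mul(Add(1976008, 1077660), Pow(-482626, -1))) = Add(Mul(-4860365, Rational(1, 1382613)), Mul(3053668, Rational(-1, 482626))) = Add(Rational(-4860365, 1382613), Rational(-1526834, 241313)) = Rational(-3283889796487, 333642490869)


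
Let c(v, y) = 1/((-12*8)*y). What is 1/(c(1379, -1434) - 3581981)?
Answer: -137664/493109832383 ≈ -2.7918e-7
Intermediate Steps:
c(v, y) = -1/(96*y) (c(v, y) = 1/(-96*y) = -1/(96*y))
1/(c(1379, -1434) - 3581981) = 1/(-1/96/(-1434) - 3581981) = 1/(-1/96*(-1/1434) - 3581981) = 1/(1/137664 - 3581981) = 1/(-493109832383/137664) = -137664/493109832383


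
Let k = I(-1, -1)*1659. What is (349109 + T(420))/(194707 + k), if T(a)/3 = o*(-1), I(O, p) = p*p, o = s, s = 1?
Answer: 174553/98183 ≈ 1.7778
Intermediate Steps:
o = 1
I(O, p) = p**2
T(a) = -3 (T(a) = 3*(1*(-1)) = 3*(-1) = -3)
k = 1659 (k = (-1)**2*1659 = 1*1659 = 1659)
(349109 + T(420))/(194707 + k) = (349109 - 3)/(194707 + 1659) = 349106/196366 = 349106*(1/196366) = 174553/98183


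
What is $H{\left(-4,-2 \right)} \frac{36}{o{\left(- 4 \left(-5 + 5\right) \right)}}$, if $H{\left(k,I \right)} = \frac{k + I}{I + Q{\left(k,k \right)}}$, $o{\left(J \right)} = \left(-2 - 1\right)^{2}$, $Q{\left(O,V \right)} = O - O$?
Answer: $12$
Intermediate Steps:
$Q{\left(O,V \right)} = 0$
$o{\left(J \right)} = 9$ ($o{\left(J \right)} = \left(-3\right)^{2} = 9$)
$H{\left(k,I \right)} = \frac{I + k}{I}$ ($H{\left(k,I \right)} = \frac{k + I}{I + 0} = \frac{I + k}{I}$)
$H{\left(-4,-2 \right)} \frac{36}{o{\left(- 4 \left(-5 + 5\right) \right)}} = \frac{-2 - 4}{-2} \cdot \frac{36}{9} = \left(- \frac{1}{2}\right) \left(-6\right) 36 \cdot \frac{1}{9} = 3 \cdot 4 = 12$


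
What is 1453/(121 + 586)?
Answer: 1453/707 ≈ 2.0552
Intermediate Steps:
1453/(121 + 586) = 1453/707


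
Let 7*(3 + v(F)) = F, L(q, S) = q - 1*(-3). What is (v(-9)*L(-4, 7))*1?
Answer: 30/7 ≈ 4.2857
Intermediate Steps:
L(q, S) = 3 + q (L(q, S) = q + 3 = 3 + q)
v(F) = -3 + F/7
(v(-9)*L(-4, 7))*1 = ((-3 + (⅐)*(-9))*(3 - 4))*1 = ((-3 - 9/7)*(-1))*1 = -30/7*(-1)*1 = (30/7)*1 = 30/7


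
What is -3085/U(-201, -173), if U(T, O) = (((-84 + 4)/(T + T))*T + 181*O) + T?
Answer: 3085/31554 ≈ 0.097769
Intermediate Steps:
U(T, O) = -40 + T + 181*O (U(T, O) = ((-80*1/(2*T))*T + 181*O) + T = ((-40/T)*T + 181*O) + T = (-40 + 181*O) + T = -40 + T + 181*O)
-3085/U(-201, -173) = -3085/(-40 - 201 + 181*(-173)) = -3085/(-40 - 201 - 31313) = -3085/(-31554) = -3085*(-1/31554) = 3085/31554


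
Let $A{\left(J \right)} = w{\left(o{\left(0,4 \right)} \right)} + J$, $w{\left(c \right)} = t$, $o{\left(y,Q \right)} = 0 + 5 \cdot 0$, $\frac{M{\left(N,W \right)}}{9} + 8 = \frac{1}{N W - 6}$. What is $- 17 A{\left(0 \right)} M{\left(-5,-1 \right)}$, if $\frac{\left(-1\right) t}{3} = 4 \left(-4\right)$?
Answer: $66096$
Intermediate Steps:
$M{\left(N,W \right)} = -72 + \frac{9}{-6 + N W}$ ($M{\left(N,W \right)} = -72 + \frac{9}{N W - 6} = -72 + \frac{9}{-6 + N W}$)
$o{\left(y,Q \right)} = 0$ ($o{\left(y,Q \right)} = 0 + 0 = 0$)
$t = 48$ ($t = - 3 \cdot 4 \left(-4\right) = \left(-3\right) \left(-16\right) = 48$)
$w{\left(c \right)} = 48$
$A{\left(J \right)} = 48 + J$
$- 17 A{\left(0 \right)} M{\left(-5,-1 \right)} = - 17 \left(48 + 0\right) \frac{9 \left(49 - \left(-40\right) \left(-1\right)\right)}{-6 - -5} = \left(-17\right) 48 \frac{9 \left(49 - 40\right)}{-6 + 5} = - 816 \cdot 9 \frac{1}{-1} \cdot 9 = - 816 \cdot 9 \left(-1\right) 9 = \left(-816\right) \left(-81\right) = 66096$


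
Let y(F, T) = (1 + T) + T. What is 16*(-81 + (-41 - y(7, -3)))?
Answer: -1872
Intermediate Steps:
y(F, T) = 1 + 2*T
16*(-81 + (-41 - y(7, -3))) = 16*(-81 + (-41 - (1 + 2*(-3)))) = 16*(-81 + (-41 - (1 - 6))) = 16*(-81 + (-41 - 1*(-5))) = 16*(-81 + (-41 + 5)) = 16*(-81 - 36) = 16*(-117) = -1872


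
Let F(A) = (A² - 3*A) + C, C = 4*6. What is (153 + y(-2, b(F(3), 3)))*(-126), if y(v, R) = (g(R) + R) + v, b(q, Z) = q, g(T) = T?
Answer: -25074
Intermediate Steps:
C = 24
F(A) = 24 + A² - 3*A (F(A) = (A² - 3*A) + 24 = 24 + A² - 3*A)
y(v, R) = v + 2*R (y(v, R) = (R + R) + v = 2*R + v = v + 2*R)
(153 + y(-2, b(F(3), 3)))*(-126) = (153 + (-2 + 2*(24 + 3² - 3*3)))*(-126) = (153 + (-2 + 2*(24 + 9 - 9)))*(-126) = (153 + (-2 + 2*24))*(-126) = (153 + (-2 + 48))*(-126) = (153 + 46)*(-126) = 199*(-126) = -25074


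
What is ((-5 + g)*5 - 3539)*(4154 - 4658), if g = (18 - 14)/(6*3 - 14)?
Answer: 1793736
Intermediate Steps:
g = 1 (g = 4/(18 - 14) = 4/4 = 4*(1/4) = 1)
((-5 + g)*5 - 3539)*(4154 - 4658) = ((-5 + 1)*5 - 3539)*(4154 - 4658) = (-4*5 - 3539)*(-504) = (-20 - 3539)*(-504) = -3559*(-504) = 1793736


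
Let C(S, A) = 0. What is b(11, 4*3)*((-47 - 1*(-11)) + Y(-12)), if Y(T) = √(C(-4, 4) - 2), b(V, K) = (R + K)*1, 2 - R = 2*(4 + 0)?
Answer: -216 + 6*I*√2 ≈ -216.0 + 8.4853*I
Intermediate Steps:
R = -6 (R = 2 - 2*(4 + 0) = 2 - 2*4 = 2 - 1*8 = 2 - 8 = -6)
b(V, K) = -6 + K (b(V, K) = (-6 + K)*1 = -6 + K)
Y(T) = I*√2 (Y(T) = √(0 - 2) = √(-2) = I*√2)
b(11, 4*3)*((-47 - 1*(-11)) + Y(-12)) = (-6 + 4*3)*((-47 - 1*(-11)) + I*√2) = (-6 + 12)*((-47 + 11) + I*√2) = 6*(-36 + I*√2) = -216 + 6*I*√2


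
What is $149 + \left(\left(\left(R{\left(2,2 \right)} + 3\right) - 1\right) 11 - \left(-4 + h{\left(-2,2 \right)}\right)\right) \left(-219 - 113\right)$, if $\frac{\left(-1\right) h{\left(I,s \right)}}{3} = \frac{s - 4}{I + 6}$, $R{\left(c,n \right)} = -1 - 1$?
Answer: $-681$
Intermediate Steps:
$R{\left(c,n \right)} = -2$
$h{\left(I,s \right)} = - \frac{3 \left(-4 + s\right)}{6 + I}$ ($h{\left(I,s \right)} = - 3 \frac{s - 4}{I + 6} = - 3 \frac{-4 + s}{6 + I} = - \frac{3 \left(-4 + s\right)}{6 + I}$)
$149 + \left(\left(\left(R{\left(2,2 \right)} + 3\right) - 1\right) 11 - \left(-4 + h{\left(-2,2 \right)}\right)\right) \left(-219 - 113\right) = 149 + \left(\left(\left(-2 + 3\right) - 1\right) 11 + \left(4 - \frac{3 \left(4 - 2\right)}{6 - 2}\right)\right) \left(-219 - 113\right) = 149 + \left(\left(1 - 1\right) 11 + \left(4 - \frac{3 \left(4 - 2\right)}{4}\right)\right) \left(-332\right) = 149 + \left(0 \cdot 11 + \left(4 - 3 \cdot \frac{1}{4} \cdot 2\right)\right) \left(-332\right) = 149 + \left(0 + \left(4 - \frac{3}{2}\right)\right) \left(-332\right) = 149 + \left(0 + \frac{5}{2}\right) \left(-332\right) = 149 + \frac{5}{2} \left(-332\right) = 149 - 830 = -681$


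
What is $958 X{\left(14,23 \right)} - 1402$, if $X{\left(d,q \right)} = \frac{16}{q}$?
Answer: $- \frac{16918}{23} \approx -735.57$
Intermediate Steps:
$958 X{\left(14,23 \right)} - 1402 = 958 \cdot \frac{16}{23} - 1402 = \frac{15328}{23} - 1402 = - \frac{16918}{23}$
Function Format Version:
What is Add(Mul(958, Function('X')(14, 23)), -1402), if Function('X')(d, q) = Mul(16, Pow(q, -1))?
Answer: Rational(-16918, 23) ≈ -735.57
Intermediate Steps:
Add(Mul(958, Function('X')(14, 23)), -1402) = Add(Mul(958, Mul(16, Pow(23, -1))), -1402) = Add(Mul(958, Mul(16, Rational(1, 23))), -1402) = Add(Mul(958, Rational(16, 23)), -1402) = Add(Rational(15328, 23), -1402) = Rational(-16918, 23)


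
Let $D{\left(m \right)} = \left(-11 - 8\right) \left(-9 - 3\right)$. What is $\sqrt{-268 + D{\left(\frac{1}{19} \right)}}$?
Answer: $2 i \sqrt{10} \approx 6.3246 i$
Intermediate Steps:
$D{\left(m \right)} = 228$ ($D{\left(m \right)} = \left(-19\right) \left(-12\right) = 228$)
$\sqrt{-268 + D{\left(\frac{1}{19} \right)}} = \sqrt{-268 + 228} = \sqrt{-40} = 2 i \sqrt{10}$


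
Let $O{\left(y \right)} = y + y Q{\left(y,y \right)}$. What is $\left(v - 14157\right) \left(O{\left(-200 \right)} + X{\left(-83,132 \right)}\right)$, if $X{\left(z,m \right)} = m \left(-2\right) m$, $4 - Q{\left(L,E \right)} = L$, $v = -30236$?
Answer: $3367120264$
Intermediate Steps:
$Q{\left(L,E \right)} = 4 - L$
$X{\left(z,m \right)} = - 2 m^{2}$ ($X{\left(z,m \right)} = - 2 m m = - 2 m^{2}$)
$O{\left(y \right)} = y + y \left(4 - y\right)$
$\left(v - 14157\right) \left(O{\left(-200 \right)} + X{\left(-83,132 \right)}\right) = \left(-30236 - 14157\right) \left(- 200 \left(5 - -200\right) - 2 \cdot 132^{2}\right) = - 44393 \left(- 200 \left(5 + 200\right) - 34848\right) = - 44393 \left(\left(-200\right) 205 - 34848\right) = - 44393 \left(-41000 - 34848\right) = \left(-44393\right) \left(-75848\right) = 3367120264$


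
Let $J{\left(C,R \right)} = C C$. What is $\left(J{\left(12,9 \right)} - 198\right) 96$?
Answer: $-5184$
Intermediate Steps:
$J{\left(C,R \right)} = C^{2}$
$\left(J{\left(12,9 \right)} - 198\right) 96 = \left(12^{2} - 198\right) 96 = \left(144 - 198\right) 96 = \left(-54\right) 96 = -5184$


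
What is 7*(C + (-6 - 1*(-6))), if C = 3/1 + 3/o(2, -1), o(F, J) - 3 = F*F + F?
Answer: 70/3 ≈ 23.333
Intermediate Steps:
o(F, J) = 3 + F + F² (o(F, J) = 3 + (F*F + F) = 3 + (F² + F) = 3 + (F + F²) = 3 + F + F²)
C = 10/3 (C = 3/1 + 3/(3 + 2 + 2²) = 3*1 + 3/(3 + 2 + 4) = 3 + 3/9 = 3 + 3*(⅑) = 3 + ⅓ = 10/3 ≈ 3.3333)
7*(C + (-6 - 1*(-6))) = 7*(10/3 + (-6 - 1*(-6))) = 7*(10/3 + (-6 + 6)) = 7*(10/3 + 0) = 7*(10/3) = 70/3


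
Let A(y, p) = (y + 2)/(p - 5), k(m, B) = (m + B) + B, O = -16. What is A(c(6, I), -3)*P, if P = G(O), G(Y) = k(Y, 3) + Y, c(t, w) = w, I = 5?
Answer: 91/4 ≈ 22.750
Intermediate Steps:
k(m, B) = m + 2*B (k(m, B) = (B + m) + B = m + 2*B)
A(y, p) = (2 + y)/(-5 + p)
G(Y) = 6 + 2*Y (G(Y) = (Y + 2*3) + Y = (Y + 6) + Y = (6 + Y) + Y = 6 + 2*Y)
P = -26 (P = 6 + 2*(-16) = 6 - 32 = -26)
A(c(6, I), -3)*P = ((2 + 5)/(-5 - 3))*(-26) = (7/(-8))*(-26) = -⅛*7*(-26) = -7/8*(-26) = 91/4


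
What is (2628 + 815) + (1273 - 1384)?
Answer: 3332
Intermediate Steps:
(2628 + 815) + (1273 - 1384) = 3443 - 111 = 3332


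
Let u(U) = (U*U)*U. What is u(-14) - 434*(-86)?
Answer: 34580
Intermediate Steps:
u(U) = U³ (u(U) = U²*U = U³)
u(-14) - 434*(-86) = (-14)³ - 434*(-86) = -2744 + 37324 = 34580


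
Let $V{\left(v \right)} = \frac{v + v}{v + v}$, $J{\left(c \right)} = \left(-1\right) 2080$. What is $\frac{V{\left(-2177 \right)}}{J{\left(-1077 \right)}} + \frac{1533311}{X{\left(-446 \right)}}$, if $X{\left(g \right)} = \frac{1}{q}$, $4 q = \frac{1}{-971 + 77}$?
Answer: $- \frac{398661307}{929760} \approx -428.78$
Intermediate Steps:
$q = - \frac{1}{3576}$ ($q = \frac{1}{4 \left(-971 + 77\right)} = \frac{1}{4 \left(-894\right)} = \frac{1}{4} \left(- \frac{1}{894}\right) = - \frac{1}{3576} \approx -0.00027964$)
$J{\left(c \right)} = -2080$
$X{\left(g \right)} = -3576$ ($X{\left(g \right)} = \frac{1}{- \frac{1}{3576}} = -3576$)
$V{\left(v \right)} = 1$ ($V{\left(v \right)} = \frac{2 v}{2 v} = 2 v \frac{1}{2 v} = 1$)
$\frac{V{\left(-2177 \right)}}{J{\left(-1077 \right)}} + \frac{1533311}{X{\left(-446 \right)}} = 1 \frac{1}{-2080} + \frac{1533311}{-3576} = 1 \left(- \frac{1}{2080}\right) + 1533311 \left(- \frac{1}{3576}\right) = - \frac{1}{2080} - \frac{1533311}{3576} = - \frac{398661307}{929760}$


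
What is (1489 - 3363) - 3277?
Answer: -5151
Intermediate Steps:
(1489 - 3363) - 3277 = -1874 - 3277 = -5151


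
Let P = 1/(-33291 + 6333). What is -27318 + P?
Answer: -736438645/26958 ≈ -27318.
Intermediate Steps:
P = -1/26958 (P = 1/(-26958) = -1/26958 ≈ -3.7095e-5)
-27318 + P = -27318 - 1/26958 = -736438645/26958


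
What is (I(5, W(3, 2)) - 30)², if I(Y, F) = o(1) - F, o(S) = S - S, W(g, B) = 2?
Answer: 1024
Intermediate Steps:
o(S) = 0
I(Y, F) = -F (I(Y, F) = 0 - F = -F)
(I(5, W(3, 2)) - 30)² = (-1*2 - 30)² = (-2 - 30)² = (-32)² = 1024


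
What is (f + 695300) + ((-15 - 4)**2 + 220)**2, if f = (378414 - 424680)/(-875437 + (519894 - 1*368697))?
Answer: 34001786223/32920 ≈ 1.0329e+6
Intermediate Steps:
f = 2103/32920 (f = -46266/(-875437 + (519894 - 368697)) = -46266/(-875437 + 151197) = -46266/(-724240) = -46266*(-1/724240) = 2103/32920 ≈ 0.063882)
(f + 695300) + ((-15 - 4)**2 + 220)**2 = (2103/32920 + 695300) + ((-15 - 4)**2 + 220)**2 = 22889278103/32920 + ((-19)**2 + 220)**2 = 22889278103/32920 + (361 + 220)**2 = 22889278103/32920 + 581**2 = 22889278103/32920 + 337561 = 34001786223/32920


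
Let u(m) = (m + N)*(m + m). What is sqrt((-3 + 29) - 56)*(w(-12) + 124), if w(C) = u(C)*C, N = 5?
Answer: -1892*I*sqrt(30) ≈ -10363.0*I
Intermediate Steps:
u(m) = 2*m*(5 + m) (u(m) = (m + 5)*(m + m) = (5 + m)*(2*m) = 2*m*(5 + m))
w(C) = 2*C**2*(5 + C) (w(C) = (2*C*(5 + C))*C = 2*C**2*(5 + C))
sqrt((-3 + 29) - 56)*(w(-12) + 124) = sqrt((-3 + 29) - 56)*(2*(-12)**2*(5 - 12) + 124) = sqrt(26 - 56)*(2*144*(-7) + 124) = sqrt(-30)*(-2016 + 124) = (I*sqrt(30))*(-1892) = -1892*I*sqrt(30)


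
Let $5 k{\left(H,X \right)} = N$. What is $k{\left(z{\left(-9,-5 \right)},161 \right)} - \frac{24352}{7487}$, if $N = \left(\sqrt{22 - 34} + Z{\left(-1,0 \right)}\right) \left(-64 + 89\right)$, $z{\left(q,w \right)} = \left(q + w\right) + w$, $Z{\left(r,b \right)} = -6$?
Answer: $- \frac{248962}{7487} + 10 i \sqrt{3} \approx -33.253 + 17.32 i$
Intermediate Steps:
$z{\left(q,w \right)} = q + 2 w$
$N = -150 + 50 i \sqrt{3}$ ($N = \left(\sqrt{22 - 34} - 6\right) \left(-64 + 89\right) = \left(\sqrt{-12} - 6\right) 25 = \left(2 i \sqrt{3} - 6\right) 25 = \left(-6 + 2 i \sqrt{3}\right) 25 = -150 + 50 i \sqrt{3} \approx -150.0 + 86.603 i$)
$k{\left(H,X \right)} = -30 + 10 i \sqrt{3}$ ($k{\left(H,X \right)} = \frac{-150 + 50 i \sqrt{3}}{5} = -30 + 10 i \sqrt{3}$)
$k{\left(z{\left(-9,-5 \right)},161 \right)} - \frac{24352}{7487} = \left(-30 + 10 i \sqrt{3}\right) - \frac{24352}{7487} = - \frac{248962}{7487} + 10 i \sqrt{3}$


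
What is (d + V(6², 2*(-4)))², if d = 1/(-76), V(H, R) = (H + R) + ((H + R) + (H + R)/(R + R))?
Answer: 4247721/1444 ≈ 2941.6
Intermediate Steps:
V(H, R) = 2*H + 2*R + (H + R)/(2*R) (V(H, R) = (H + R) + ((H + R) + (H + R)/((2*R))) = (H + R) + ((H + R) + (H + R)*(1/(2*R))) = (H + R) + ((H + R) + (H + R)/(2*R)) = (H + R) + (H + R + (H + R)/(2*R)) = 2*H + 2*R + (H + R)/(2*R))
d = -1/76 ≈ -0.013158
(d + V(6², 2*(-4)))² = (-1/76 + (6² + (2*(-4))*(1 + 4*6² + 4*(2*(-4))))/(2*((2*(-4)))))² = (-1/76 + (½)*(36 - 8*(1 + 4*36 + 4*(-8)))/(-8))² = (-1/76 + (½)*(-⅛)*(36 - 8*(1 + 144 - 32)))² = (-1/76 + (½)*(-⅛)*(36 - 8*113))² = (-1/76 + (½)*(-⅛)*(36 - 904))² = (-1/76 + (½)*(-⅛)*(-868))² = (-1/76 + 217/4)² = (2061/38)² = 4247721/1444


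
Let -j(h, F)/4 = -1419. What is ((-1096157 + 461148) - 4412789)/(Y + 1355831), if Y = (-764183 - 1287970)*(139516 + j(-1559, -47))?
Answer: 5047798/297954842545 ≈ 1.6941e-5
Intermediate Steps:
j(h, F) = 5676 (j(h, F) = -4*(-1419) = 5676)
Y = -297956198376 (Y = (-764183 - 1287970)*(139516 + 5676) = -2052153*145192 = -297956198376)
((-1096157 + 461148) - 4412789)/(Y + 1355831) = ((-1096157 + 461148) - 4412789)/(-297956198376 + 1355831) = (-635009 - 4412789)/(-297954842545) = -5047798*(-1/297954842545) = 5047798/297954842545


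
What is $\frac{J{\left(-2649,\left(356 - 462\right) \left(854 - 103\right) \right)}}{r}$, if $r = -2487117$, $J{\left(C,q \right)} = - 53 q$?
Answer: $- \frac{4219118}{2487117} \approx -1.6964$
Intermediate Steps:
$\frac{J{\left(-2649,\left(356 - 462\right) \left(854 - 103\right) \right)}}{r} = \frac{\left(-53\right) \left(356 - 462\right) \left(854 - 103\right)}{-2487117} = - 53 \left(\left(-106\right) 751\right) \left(- \frac{1}{2487117}\right) = \left(-53\right) \left(-79606\right) \left(- \frac{1}{2487117}\right) = 4219118 \left(- \frac{1}{2487117}\right) = - \frac{4219118}{2487117}$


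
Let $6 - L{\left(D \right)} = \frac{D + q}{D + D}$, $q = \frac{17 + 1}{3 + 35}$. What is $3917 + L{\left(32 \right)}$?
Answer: $\frac{4769751}{1216} \approx 3922.5$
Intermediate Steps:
$q = \frac{9}{19}$ ($q = \frac{18}{38} = 18 \cdot \frac{1}{38} = \frac{9}{19} \approx 0.47368$)
$L{\left(D \right)} = 6 - \frac{\frac{9}{19} + D}{2 D}$ ($L{\left(D \right)} = 6 - \frac{D + \frac{9}{19}}{D + D} = 6 - \frac{\frac{9}{19} + D}{2 D}$)
$3917 + L{\left(32 \right)} = 3917 + \frac{-9 + 209 \cdot 32}{38 \cdot 32} = 3917 + \frac{1}{38} \cdot \frac{1}{32} \left(-9 + 6688\right) = 3917 + \frac{1}{38} \cdot \frac{1}{32} \cdot 6679 = 3917 + \frac{6679}{1216} = \frac{4769751}{1216}$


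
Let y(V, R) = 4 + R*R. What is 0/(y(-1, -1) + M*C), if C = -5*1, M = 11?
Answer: 0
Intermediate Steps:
C = -5
y(V, R) = 4 + R**2
0/(y(-1, -1) + M*C) = 0/((4 + (-1)**2) + 11*(-5)) = 0/((4 + 1) - 55) = 0/(5 - 55) = 0/(-50) = -1/50*0 = 0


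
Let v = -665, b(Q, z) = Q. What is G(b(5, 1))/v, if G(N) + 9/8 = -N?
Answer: 7/760 ≈ 0.0092105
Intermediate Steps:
G(N) = -9/8 - N
G(b(5, 1))/v = (-9/8 - 1*5)/(-665) = (-9/8 - 5)*(-1/665) = -49/8*(-1/665) = 7/760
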